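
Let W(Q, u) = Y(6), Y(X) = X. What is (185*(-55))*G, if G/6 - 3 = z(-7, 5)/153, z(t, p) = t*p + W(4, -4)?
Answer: -8750500/51 ≈ -1.7158e+5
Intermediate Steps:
W(Q, u) = 6
z(t, p) = 6 + p*t (z(t, p) = t*p + 6 = p*t + 6 = 6 + p*t)
G = 860/51 (G = 18 + 6*((6 + 5*(-7))/153) = 18 + 6*((6 - 35)*(1/153)) = 18 + 6*(-29*1/153) = 18 + 6*(-29/153) = 18 - 58/51 = 860/51 ≈ 16.863)
(185*(-55))*G = (185*(-55))*(860/51) = -10175*860/51 = -8750500/51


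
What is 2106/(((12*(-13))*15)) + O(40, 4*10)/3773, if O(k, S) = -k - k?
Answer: -34757/37730 ≈ -0.92120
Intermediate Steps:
O(k, S) = -2*k
2106/(((12*(-13))*15)) + O(40, 4*10)/3773 = 2106/(((12*(-13))*15)) - 2*40/3773 = 2106/((-156*15)) - 80*1/3773 = 2106/(-2340) - 80/3773 = 2106*(-1/2340) - 80/3773 = -9/10 - 80/3773 = -34757/37730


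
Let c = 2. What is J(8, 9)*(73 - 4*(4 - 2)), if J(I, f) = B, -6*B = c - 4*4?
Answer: 455/3 ≈ 151.67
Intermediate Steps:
B = 7/3 (B = -(2 - 4*4)/6 = -(2 - 16)/6 = -⅙*(-14) = 7/3 ≈ 2.3333)
J(I, f) = 7/3
J(8, 9)*(73 - 4*(4 - 2)) = 7*(73 - 4*(4 - 2))/3 = 7*(73 - 4*2)/3 = 7*(73 - 8)/3 = (7/3)*65 = 455/3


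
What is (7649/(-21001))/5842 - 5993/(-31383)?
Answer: 735028188539/3850312545486 ≈ 0.19090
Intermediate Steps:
(7649/(-21001))/5842 - 5993/(-31383) = (7649*(-1/21001))*(1/5842) - 5993*(-1/31383) = -7649/21001*1/5842 + 5993/31383 = -7649/122687842 + 5993/31383 = 735028188539/3850312545486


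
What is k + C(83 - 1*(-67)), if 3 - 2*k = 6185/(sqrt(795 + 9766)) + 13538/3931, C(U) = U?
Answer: 1177555/7862 - 6185*sqrt(10561)/21122 ≈ 119.69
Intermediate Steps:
k = -1745/7862 - 6185*sqrt(10561)/21122 (k = 3/2 - (6185/(sqrt(795 + 9766)) + 13538/3931)/2 = 3/2 - (6185/(sqrt(10561)) + 13538*(1/3931))/2 = 3/2 - (6185*(sqrt(10561)/10561) + 13538/3931)/2 = 3/2 - (6185*sqrt(10561)/10561 + 13538/3931)/2 = 3/2 - (13538/3931 + 6185*sqrt(10561)/10561)/2 = 3/2 + (-6769/3931 - 6185*sqrt(10561)/21122) = -1745/7862 - 6185*sqrt(10561)/21122 ≈ -30.314)
k + C(83 - 1*(-67)) = (-1745/7862 - 6185*sqrt(10561)/21122) + (83 - 1*(-67)) = (-1745/7862 - 6185*sqrt(10561)/21122) + (83 + 67) = (-1745/7862 - 6185*sqrt(10561)/21122) + 150 = 1177555/7862 - 6185*sqrt(10561)/21122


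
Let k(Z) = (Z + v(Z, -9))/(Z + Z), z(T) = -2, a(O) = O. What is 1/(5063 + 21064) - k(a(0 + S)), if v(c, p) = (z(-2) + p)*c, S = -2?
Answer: 130636/26127 ≈ 5.0000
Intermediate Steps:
v(c, p) = c*(-2 + p) (v(c, p) = (-2 + p)*c = c*(-2 + p))
k(Z) = -5 (k(Z) = (Z + Z*(-2 - 9))/(Z + Z) = (Z + Z*(-11))/((2*Z)) = (Z - 11*Z)*(1/(2*Z)) = (-10*Z)*(1/(2*Z)) = -5)
1/(5063 + 21064) - k(a(0 + S)) = 1/(5063 + 21064) - 1*(-5) = 1/26127 + 5 = 130636/26127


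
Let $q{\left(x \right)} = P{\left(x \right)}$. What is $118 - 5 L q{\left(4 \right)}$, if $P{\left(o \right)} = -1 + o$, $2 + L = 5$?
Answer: $-5310$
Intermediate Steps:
$L = 3$ ($L = -2 + 5 = 3$)
$q{\left(x \right)} = -1 + x$
$118 - 5 L q{\left(4 \right)} = 118 \left(-5\right) 3 \left(-1 + 4\right) = 118 \left(\left(-15\right) 3\right) = 118 \left(-45\right) = -5310$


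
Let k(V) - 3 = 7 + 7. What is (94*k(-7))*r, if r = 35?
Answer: 55930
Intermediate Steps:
k(V) = 17 (k(V) = 3 + (7 + 7) = 3 + 14 = 17)
(94*k(-7))*r = (94*17)*35 = 1598*35 = 55930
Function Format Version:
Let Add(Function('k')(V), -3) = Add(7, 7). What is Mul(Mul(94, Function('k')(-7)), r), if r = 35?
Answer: 55930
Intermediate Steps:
Function('k')(V) = 17 (Function('k')(V) = Add(3, Add(7, 7)) = Add(3, 14) = 17)
Mul(Mul(94, Function('k')(-7)), r) = Mul(Mul(94, 17), 35) = Mul(1598, 35) = 55930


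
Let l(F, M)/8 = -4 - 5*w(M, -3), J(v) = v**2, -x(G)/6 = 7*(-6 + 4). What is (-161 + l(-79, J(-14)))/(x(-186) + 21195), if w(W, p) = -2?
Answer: -113/21279 ≈ -0.0053104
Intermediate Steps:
x(G) = 84 (x(G) = -42*(-6 + 4) = -42*(-2) = -6*(-14) = 84)
l(F, M) = 48 (l(F, M) = 8*(-4 - 5*(-2)) = 8*(-4 + 10) = 8*6 = 48)
(-161 + l(-79, J(-14)))/(x(-186) + 21195) = (-161 + 48)/(84 + 21195) = -113/21279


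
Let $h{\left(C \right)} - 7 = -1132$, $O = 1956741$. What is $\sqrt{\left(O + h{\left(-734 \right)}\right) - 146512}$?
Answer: $4 \sqrt{113069} \approx 1345.0$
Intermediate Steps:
$h{\left(C \right)} = -1125$ ($h{\left(C \right)} = 7 - 1132 = -1125$)
$\sqrt{\left(O + h{\left(-734 \right)}\right) - 146512} = \sqrt{\left(1956741 - 1125\right) - 146512} = \sqrt{1955616 - 146512} = \sqrt{1809104} = 4 \sqrt{113069}$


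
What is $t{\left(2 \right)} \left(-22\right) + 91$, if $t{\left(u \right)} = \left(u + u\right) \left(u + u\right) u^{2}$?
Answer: $-1317$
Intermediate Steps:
$t{\left(u \right)} = 4 u^{4}$ ($t{\left(u \right)} = 2 u 2 u u^{2} = 4 u^{2} u^{2} = 4 u^{4}$)
$t{\left(2 \right)} \left(-22\right) + 91 = 4 \cdot 2^{4} \left(-22\right) + 91 = 4 \cdot 16 \left(-22\right) + 91 = 64 \left(-22\right) + 91 = -1408 + 91 = -1317$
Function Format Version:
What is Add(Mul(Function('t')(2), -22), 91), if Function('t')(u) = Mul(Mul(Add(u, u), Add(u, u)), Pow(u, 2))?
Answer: -1317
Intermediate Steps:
Function('t')(u) = Mul(4, Pow(u, 4)) (Function('t')(u) = Mul(Mul(Mul(2, u), Mul(2, u)), Pow(u, 2)) = Mul(Mul(4, Pow(u, 2)), Pow(u, 2)) = Mul(4, Pow(u, 4)))
Add(Mul(Function('t')(2), -22), 91) = Add(Mul(Mul(4, Pow(2, 4)), -22), 91) = Add(Mul(Mul(4, 16), -22), 91) = Add(Mul(64, -22), 91) = Add(-1408, 91) = -1317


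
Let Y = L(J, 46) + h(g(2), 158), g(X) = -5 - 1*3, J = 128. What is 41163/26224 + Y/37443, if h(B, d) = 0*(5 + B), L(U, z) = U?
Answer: 1544622881/981905232 ≈ 1.5731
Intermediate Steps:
g(X) = -8 (g(X) = -5 - 3 = -8)
h(B, d) = 0
Y = 128 (Y = 128 + 0 = 128)
41163/26224 + Y/37443 = 41163/26224 + 128/37443 = 1544622881/981905232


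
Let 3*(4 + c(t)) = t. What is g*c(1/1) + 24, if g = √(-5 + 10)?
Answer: 24 - 11*√5/3 ≈ 15.801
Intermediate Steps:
g = √5 ≈ 2.2361
c(t) = -4 + t/3
g*c(1/1) + 24 = √5*(-4 + (1/1)/3) + 24 = √5*(-4 + (1*1)/3) + 24 = √5*(-4 + (⅓)*1) + 24 = √5*(-4 + ⅓) + 24 = √5*(-11/3) + 24 = -11*√5/3 + 24 = 24 - 11*√5/3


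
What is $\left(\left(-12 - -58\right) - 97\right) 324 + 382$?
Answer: $-16142$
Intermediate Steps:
$\left(\left(-12 - -58\right) - 97\right) 324 + 382 = \left(\left(-12 + 58\right) - 97\right) 324 + 382 = \left(46 - 97\right) 324 + 382 = \left(-51\right) 324 + 382 = -16524 + 382 = -16142$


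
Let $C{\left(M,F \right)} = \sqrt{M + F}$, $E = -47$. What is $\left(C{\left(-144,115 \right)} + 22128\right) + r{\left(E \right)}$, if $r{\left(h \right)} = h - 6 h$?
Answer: $22363 + i \sqrt{29} \approx 22363.0 + 5.3852 i$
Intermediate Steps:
$C{\left(M,F \right)} = \sqrt{F + M}$
$r{\left(h \right)} = - 5 h$
$\left(C{\left(-144,115 \right)} + 22128\right) + r{\left(E \right)} = \left(\sqrt{115 - 144} + 22128\right) - -235 = \left(\sqrt{-29} + 22128\right) + 235 = \left(i \sqrt{29} + 22128\right) + 235 = \left(22128 + i \sqrt{29}\right) + 235 = 22363 + i \sqrt{29}$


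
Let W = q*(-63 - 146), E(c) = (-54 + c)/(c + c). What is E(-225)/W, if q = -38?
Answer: 31/397100 ≈ 7.8066e-5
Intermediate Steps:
E(c) = (-54 + c)/(2*c) (E(c) = (-54 + c)/((2*c)) = (-54 + c)*(1/(2*c)) = (-54 + c)/(2*c))
W = 7942 (W = -38*(-63 - 146) = -38*(-209) = 7942)
E(-225)/W = ((½)*(-54 - 225)/(-225))/7942 = ((½)*(-1/225)*(-279))*(1/7942) = (31/50)*(1/7942) = 31/397100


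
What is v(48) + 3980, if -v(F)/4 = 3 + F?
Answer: 3776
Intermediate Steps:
v(F) = -12 - 4*F (v(F) = -4*(3 + F) = -12 - 4*F)
v(48) + 3980 = (-12 - 4*48) + 3980 = (-12 - 192) + 3980 = -204 + 3980 = 3776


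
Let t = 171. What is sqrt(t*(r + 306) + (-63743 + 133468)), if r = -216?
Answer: sqrt(85115) ≈ 291.74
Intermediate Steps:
sqrt(t*(r + 306) + (-63743 + 133468)) = sqrt(171*(-216 + 306) + (-63743 + 133468)) = sqrt(171*90 + 69725) = sqrt(15390 + 69725) = sqrt(85115)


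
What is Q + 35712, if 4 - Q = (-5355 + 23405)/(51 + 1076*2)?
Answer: 78664298/2203 ≈ 35708.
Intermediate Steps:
Q = -9238/2203 (Q = 4 - (-5355 + 23405)/(51 + 1076*2) = 4 - 18050/(51 + 2152) = 4 - 18050/2203 = -9238/2203 ≈ -4.1934)
Q + 35712 = -9238/2203 + 35712 = 78664298/2203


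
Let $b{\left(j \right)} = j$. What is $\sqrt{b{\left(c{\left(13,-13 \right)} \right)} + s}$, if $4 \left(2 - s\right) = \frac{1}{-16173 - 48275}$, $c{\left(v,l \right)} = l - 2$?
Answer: $\frac{i \sqrt{3374754065}}{16112} \approx 3.6056 i$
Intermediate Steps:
$c{\left(v,l \right)} = -2 + l$
$s = \frac{515585}{257792}$ ($s = 2 - \frac{1}{4 \left(-16173 - 48275\right)} = 2 - \frac{1}{4 \left(-64448\right)} = 2 - - \frac{1}{257792} = 2 + \frac{1}{257792} = \frac{515585}{257792} \approx 2.0$)
$\sqrt{b{\left(c{\left(13,-13 \right)} \right)} + s} = \sqrt{\left(-2 - 13\right) + \frac{515585}{257792}} = \sqrt{-15 + \frac{515585}{257792}} = \sqrt{- \frac{3351295}{257792}} = \frac{i \sqrt{3374754065}}{16112}$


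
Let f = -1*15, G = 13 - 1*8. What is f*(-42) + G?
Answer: 635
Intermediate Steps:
G = 5 (G = 13 - 8 = 5)
f = -15
f*(-42) + G = -15*(-42) + 5 = 630 + 5 = 635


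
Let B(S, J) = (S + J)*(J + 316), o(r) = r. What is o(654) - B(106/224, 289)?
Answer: -19541457/112 ≈ -1.7448e+5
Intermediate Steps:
B(S, J) = (316 + J)*(J + S) (B(S, J) = (J + S)*(316 + J) = (316 + J)*(J + S))
o(654) - B(106/224, 289) = 654 - (289² + 316*289 + 316*(106/224) + 289*(106/224)) = 654 - (83521 + 91324 + 316*(106*(1/224)) + 289*(106*(1/224))) = 654 - (83521 + 91324 + 316*(53/112) + 289*(53/112)) = 654 - (83521 + 91324 + 4187/28 + 15317/112) = 654 - 1*19614705/112 = 654 - 19614705/112 = -19541457/112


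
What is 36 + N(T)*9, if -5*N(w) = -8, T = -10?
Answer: 252/5 ≈ 50.400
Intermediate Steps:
N(w) = 8/5 (N(w) = -⅕*(-8) = 8/5)
36 + N(T)*9 = 36 + (8/5)*9 = 36 + 72/5 = 252/5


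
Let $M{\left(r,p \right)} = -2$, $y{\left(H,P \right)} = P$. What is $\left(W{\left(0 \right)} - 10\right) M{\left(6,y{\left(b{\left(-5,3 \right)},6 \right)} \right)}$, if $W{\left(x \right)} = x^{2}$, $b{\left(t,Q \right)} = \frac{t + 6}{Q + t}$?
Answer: $20$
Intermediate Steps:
$b{\left(t,Q \right)} = \frac{6 + t}{Q + t}$
$\left(W{\left(0 \right)} - 10\right) M{\left(6,y{\left(b{\left(-5,3 \right)},6 \right)} \right)} = \left(0^{2} - 10\right) \left(-2\right) = \left(0 - 10\right) \left(-2\right) = \left(-10\right) \left(-2\right) = 20$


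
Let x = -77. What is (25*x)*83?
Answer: -159775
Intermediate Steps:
(25*x)*83 = (25*(-77))*83 = -1925*83 = -159775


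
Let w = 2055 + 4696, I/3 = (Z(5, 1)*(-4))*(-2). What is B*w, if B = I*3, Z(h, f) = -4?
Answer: -1944288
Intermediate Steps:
I = -96 (I = 3*(-4*(-4)*(-2)) = 3*(16*(-2)) = 3*(-32) = -96)
B = -288 (B = -96*3 = -288)
w = 6751
B*w = -288*6751 = -1944288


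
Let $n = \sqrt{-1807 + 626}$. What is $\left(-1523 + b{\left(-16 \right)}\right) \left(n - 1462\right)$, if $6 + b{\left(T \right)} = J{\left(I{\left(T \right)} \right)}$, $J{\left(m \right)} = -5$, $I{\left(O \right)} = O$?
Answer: $2242708 - 1534 i \sqrt{1181} \approx 2.2427 \cdot 10^{6} - 52717.0 i$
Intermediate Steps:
$n = i \sqrt{1181}$ ($n = \sqrt{-1181} = i \sqrt{1181} \approx 34.366 i$)
$b{\left(T \right)} = -11$ ($b{\left(T \right)} = -6 - 5 = -11$)
$\left(-1523 + b{\left(-16 \right)}\right) \left(n - 1462\right) = \left(-1523 - 11\right) \left(i \sqrt{1181} - 1462\right) = - 1534 \left(-1462 + i \sqrt{1181}\right) = 2242708 - 1534 i \sqrt{1181}$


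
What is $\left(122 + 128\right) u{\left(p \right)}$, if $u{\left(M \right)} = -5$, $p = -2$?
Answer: $-1250$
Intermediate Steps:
$\left(122 + 128\right) u{\left(p \right)} = \left(122 + 128\right) \left(-5\right) = 250 \left(-5\right) = -1250$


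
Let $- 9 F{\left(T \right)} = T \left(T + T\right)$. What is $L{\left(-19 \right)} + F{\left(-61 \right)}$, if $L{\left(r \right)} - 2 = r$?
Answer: $- \frac{7595}{9} \approx -843.89$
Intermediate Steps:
$F{\left(T \right)} = - \frac{2 T^{2}}{9}$ ($F{\left(T \right)} = - \frac{T \left(T + T\right)}{9} = - \frac{T 2 T}{9} = - \frac{2 T^{2}}{9}$)
$L{\left(r \right)} = 2 + r$
$L{\left(-19 \right)} + F{\left(-61 \right)} = \left(2 - 19\right) - \frac{2 \left(-61\right)^{2}}{9} = -17 - \frac{7442}{9} = - \frac{7595}{9}$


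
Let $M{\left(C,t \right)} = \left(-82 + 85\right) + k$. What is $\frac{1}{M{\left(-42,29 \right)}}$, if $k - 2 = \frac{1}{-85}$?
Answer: $\frac{85}{424} \approx 0.20047$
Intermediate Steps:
$k = \frac{169}{85}$ ($k = 2 + \frac{1}{-85} = 2 - \frac{1}{85} = \frac{169}{85} \approx 1.9882$)
$M{\left(C,t \right)} = \frac{424}{85}$ ($M{\left(C,t \right)} = \left(-82 + 85\right) + \frac{169}{85} = 3 + \frac{169}{85} = \frac{424}{85}$)
$\frac{1}{M{\left(-42,29 \right)}} = \frac{1}{\frac{424}{85}} = \frac{85}{424}$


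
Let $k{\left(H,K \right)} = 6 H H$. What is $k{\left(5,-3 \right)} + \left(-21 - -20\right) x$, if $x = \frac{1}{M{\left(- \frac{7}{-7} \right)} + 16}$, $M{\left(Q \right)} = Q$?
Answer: $\frac{2549}{17} \approx 149.94$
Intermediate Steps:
$k{\left(H,K \right)} = 6 H^{2}$
$x = \frac{1}{17}$ ($x = \frac{1}{- \frac{7}{-7} + 16} = \frac{1}{\left(-7\right) \left(- \frac{1}{7}\right) + 16} = \frac{1}{1 + 16} = \frac{1}{17} \approx 0.058824$)
$k{\left(5,-3 \right)} + \left(-21 - -20\right) x = 6 \cdot 5^{2} + \left(-21 - -20\right) \frac{1}{17} = 6 \cdot 25 + \left(-21 + 20\right) \frac{1}{17} = 150 - \frac{1}{17} = \frac{2549}{17}$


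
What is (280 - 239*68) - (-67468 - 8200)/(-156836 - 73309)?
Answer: -3675951608/230145 ≈ -15972.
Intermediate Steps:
(280 - 239*68) - (-67468 - 8200)/(-156836 - 73309) = (280 - 16252) - (-75668)/(-230145) = -15972 - (-75668)*(-1)/230145 = -15972 - 1*75668/230145 = -15972 - 75668/230145 = -3675951608/230145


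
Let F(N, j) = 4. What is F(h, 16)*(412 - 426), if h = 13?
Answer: -56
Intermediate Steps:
F(h, 16)*(412 - 426) = 4*(412 - 426) = 4*(-14) = -56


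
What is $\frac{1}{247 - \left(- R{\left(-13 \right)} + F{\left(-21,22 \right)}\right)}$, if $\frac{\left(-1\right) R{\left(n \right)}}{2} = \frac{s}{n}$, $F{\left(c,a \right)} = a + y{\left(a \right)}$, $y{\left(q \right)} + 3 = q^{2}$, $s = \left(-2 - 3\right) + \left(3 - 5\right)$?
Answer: $- \frac{13}{3342} \approx -0.0038899$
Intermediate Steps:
$s = -7$ ($s = -5 + \left(3 - 5\right) = -5 - 2 = -7$)
$y{\left(q \right)} = -3 + q^{2}$
$F{\left(c,a \right)} = -3 + a + a^{2}$ ($F{\left(c,a \right)} = a + \left(-3 + a^{2}\right) = -3 + a + a^{2}$)
$R{\left(n \right)} = \frac{14}{n}$ ($R{\left(n \right)} = - 2 \left(- \frac{7}{n}\right) = \frac{14}{n}$)
$\frac{1}{247 - \left(- R{\left(-13 \right)} + F{\left(-21,22 \right)}\right)} = \frac{1}{247 + \left(\frac{14}{-13} - \left(-3 + 22 + 22^{2}\right)\right)} = \frac{1}{247 + \left(14 \left(- \frac{1}{13}\right) - \left(-3 + 22 + 484\right)\right)} = \frac{1}{247 - \frac{6553}{13}} = \frac{1}{- \frac{3342}{13}} = - \frac{13}{3342}$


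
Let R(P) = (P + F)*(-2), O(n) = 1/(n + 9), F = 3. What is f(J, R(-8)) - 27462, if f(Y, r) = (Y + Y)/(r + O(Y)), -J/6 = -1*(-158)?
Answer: -259621062/9389 ≈ -27652.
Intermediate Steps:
O(n) = 1/(9 + n)
J = -948 (J = -(-6)*(-158) = -6*158 = -948)
R(P) = -6 - 2*P (R(P) = (P + 3)*(-2) = (3 + P)*(-2) = -6 - 2*P)
f(Y, r) = 2*Y/(r + 1/(9 + Y)) (f(Y, r) = (Y + Y)/(r + 1/(9 + Y)) = (2*Y)/(r + 1/(9 + Y)) = 2*Y/(r + 1/(9 + Y)))
f(J, R(-8)) - 27462 = 2*(-948)*(9 - 948)/(1 + (-6 - 2*(-8))*(9 - 948)) - 27462 = 2*(-948)*(-939)/(1 + (-6 + 16)*(-939)) - 27462 = 2*(-948)*(-939)/(1 + 10*(-939)) - 27462 = 2*(-948)*(-939)/(1 - 9390) - 27462 = 2*(-948)*(-939)/(-9389) - 27462 = 2*(-948)*(-1/9389)*(-939) - 27462 = -1780344/9389 - 27462 = -259621062/9389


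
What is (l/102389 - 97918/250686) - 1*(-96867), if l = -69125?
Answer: 177593234887469/1833392061 ≈ 96866.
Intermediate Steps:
(l/102389 - 97918/250686) - 1*(-96867) = (-69125/102389 - 97918/250686) - 1*(-96867) = (-69125*1/102389 - 97918*1/250686) + 96867 = (-9875/14627 - 48959/125343) + 96867 = -1953885418/1833392061 + 96867 = 177593234887469/1833392061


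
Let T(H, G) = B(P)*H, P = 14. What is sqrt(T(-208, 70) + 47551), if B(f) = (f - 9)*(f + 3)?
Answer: 3*sqrt(3319) ≈ 172.83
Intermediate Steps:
B(f) = (-9 + f)*(3 + f)
T(H, G) = 85*H (T(H, G) = (-27 + 14**2 - 6*14)*H = (-27 + 196 - 84)*H = 85*H)
sqrt(T(-208, 70) + 47551) = sqrt(85*(-208) + 47551) = sqrt(-17680 + 47551) = sqrt(29871) = 3*sqrt(3319)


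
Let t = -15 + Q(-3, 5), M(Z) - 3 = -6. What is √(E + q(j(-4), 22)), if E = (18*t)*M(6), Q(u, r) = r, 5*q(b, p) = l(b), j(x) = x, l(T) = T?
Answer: 2*√3370/5 ≈ 23.221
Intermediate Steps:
M(Z) = -3 (M(Z) = 3 - 6 = -3)
q(b, p) = b/5
t = -10 (t = -15 + 5 = -10)
E = 540 (E = (18*(-10))*(-3) = -180*(-3) = 540)
√(E + q(j(-4), 22)) = √(540 + (⅕)*(-4)) = √(540 - ⅘) = √(2696/5) = 2*√3370/5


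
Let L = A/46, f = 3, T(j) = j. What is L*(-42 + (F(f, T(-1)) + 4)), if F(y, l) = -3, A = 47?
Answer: -1927/46 ≈ -41.891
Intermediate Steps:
L = 47/46 ≈ 1.0217
L*(-42 + (F(f, T(-1)) + 4)) = 47*(-42 + (-3 + 4))/46 = 47*(-42 + 1)/46 = (47/46)*(-41) = -1927/46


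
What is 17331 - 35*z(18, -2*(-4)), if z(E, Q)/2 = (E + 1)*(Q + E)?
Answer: -17249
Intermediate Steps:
z(E, Q) = 2*(1 + E)*(E + Q) (z(E, Q) = 2*((E + 1)*(Q + E)) = 2*((1 + E)*(E + Q)) = 2*(1 + E)*(E + Q))
17331 - 35*z(18, -2*(-4)) = 17331 - 35*(2*18 + 2*(-2*(-4)) + 2*18² + 2*18*(-2*(-4))) = 17331 - 35*(36 + 2*8 + 2*324 + 2*18*8) = 17331 - 35*(36 + 16 + 648 + 288) = 17331 - 35*988 = 17331 - 1*34580 = 17331 - 34580 = -17249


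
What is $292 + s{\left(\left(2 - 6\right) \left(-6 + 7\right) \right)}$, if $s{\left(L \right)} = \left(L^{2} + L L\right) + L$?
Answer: $320$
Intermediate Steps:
$s{\left(L \right)} = L + 2 L^{2}$ ($s{\left(L \right)} = \left(L^{2} + L^{2}\right) + L = 2 L^{2} + L = L + 2 L^{2}$)
$292 + s{\left(\left(2 - 6\right) \left(-6 + 7\right) \right)} = 292 + \left(2 - 6\right) \left(-6 + 7\right) \left(1 + 2 \left(2 - 6\right) \left(-6 + 7\right)\right) = 292 + \left(-4\right) 1 \left(1 + 2 \left(\left(-4\right) 1\right)\right) = 292 - 4 \left(1 + 2 \left(-4\right)\right) = 292 - 4 \left(1 - 8\right) = 292 - -28 = 292 + 28 = 320$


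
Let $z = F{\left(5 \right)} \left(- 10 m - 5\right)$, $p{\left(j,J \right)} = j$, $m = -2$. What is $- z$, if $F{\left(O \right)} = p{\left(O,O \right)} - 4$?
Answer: $-15$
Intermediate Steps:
$F{\left(O \right)} = -4 + O$ ($F{\left(O \right)} = O - 4 = -4 + O$)
$z = 15$ ($z = \left(-4 + 5\right) \left(\left(-10\right) \left(-2\right) - 5\right) = 1 \left(20 - 5\right) = 1 \cdot 15 = 15$)
$- z = \left(-1\right) 15 = -15$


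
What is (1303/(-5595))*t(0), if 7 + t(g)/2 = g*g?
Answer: 18242/5595 ≈ 3.2604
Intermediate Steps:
t(g) = -14 + 2*g² (t(g) = -14 + 2*(g*g) = -14 + 2*g²)
(1303/(-5595))*t(0) = (1303/(-5595))*(-14 + 2*0²) = (1303*(-1/5595))*(-14 + 2*0) = -1303*(-14 + 0)/5595 = -1303/5595*(-14) = 18242/5595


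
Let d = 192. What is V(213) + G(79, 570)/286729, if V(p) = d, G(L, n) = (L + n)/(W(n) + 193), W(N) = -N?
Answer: 20754591287/108096833 ≈ 192.00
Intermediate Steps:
G(L, n) = (L + n)/(193 - n) (G(L, n) = (L + n)/(-n + 193) = (L + n)/(193 - n))
V(p) = 192
V(213) + G(79, 570)/286729 = 192 + ((-1*79 - 1*570)/(-193 + 570))/286729 = 192 + ((-79 - 570)/377)*(1/286729) = 192 + ((1/377)*(-649))*(1/286729) = 192 - 649/377*1/286729 = 192 - 649/108096833 = 20754591287/108096833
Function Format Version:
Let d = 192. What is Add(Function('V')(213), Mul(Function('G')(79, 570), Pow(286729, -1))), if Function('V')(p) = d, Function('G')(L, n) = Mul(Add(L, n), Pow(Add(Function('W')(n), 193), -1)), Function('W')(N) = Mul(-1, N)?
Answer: Rational(20754591287, 108096833) ≈ 192.00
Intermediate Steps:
Function('G')(L, n) = Mul(Pow(Add(193, Mul(-1, n)), -1), Add(L, n)) (Function('G')(L, n) = Mul(Add(L, n), Pow(Add(Mul(-1, n), 193), -1)) = Mul(Add(L, n), Pow(Add(193, Mul(-1, n)), -1)) = Mul(Pow(Add(193, Mul(-1, n)), -1), Add(L, n)))
Function('V')(p) = 192
Add(Function('V')(213), Mul(Function('G')(79, 570), Pow(286729, -1))) = Add(192, Mul(Mul(Pow(Add(-193, 570), -1), Add(Mul(-1, 79), Mul(-1, 570))), Pow(286729, -1))) = Add(192, Mul(Mul(Pow(377, -1), Add(-79, -570)), Rational(1, 286729))) = Add(192, Mul(Mul(Rational(1, 377), -649), Rational(1, 286729))) = Add(192, Mul(Rational(-649, 377), Rational(1, 286729))) = Add(192, Rational(-649, 108096833)) = Rational(20754591287, 108096833)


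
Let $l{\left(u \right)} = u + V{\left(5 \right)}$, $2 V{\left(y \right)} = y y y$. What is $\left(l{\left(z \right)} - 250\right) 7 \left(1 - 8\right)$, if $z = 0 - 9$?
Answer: $\frac{19257}{2} \approx 9628.5$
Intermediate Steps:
$z = -9$
$V{\left(y \right)} = \frac{y^{3}}{2}$ ($V{\left(y \right)} = \frac{y y y}{2} = \frac{y^{2} y}{2} = \frac{y^{3}}{2}$)
$l{\left(u \right)} = \frac{125}{2} + u$ ($l{\left(u \right)} = u + \frac{5^{3}}{2} = u + \frac{1}{2} \cdot 125 = u + \frac{125}{2} = \frac{125}{2} + u$)
$\left(l{\left(z \right)} - 250\right) 7 \left(1 - 8\right) = \left(\left(\frac{125}{2} - 9\right) - 250\right) 7 \left(1 - 8\right) = \left(\frac{107}{2} - 250\right) 7 \left(-7\right) = \left(- \frac{393}{2}\right) \left(-49\right) = \frac{19257}{2}$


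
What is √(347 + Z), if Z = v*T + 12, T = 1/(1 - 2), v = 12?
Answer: √347 ≈ 18.628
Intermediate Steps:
T = -1 (T = 1/(-1) = -1)
Z = 0 (Z = 12*(-1) + 12 = -12 + 12 = 0)
√(347 + Z) = √(347 + 0) = √347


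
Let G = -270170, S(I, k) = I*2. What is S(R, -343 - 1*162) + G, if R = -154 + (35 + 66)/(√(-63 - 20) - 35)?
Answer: -176896147/654 - 101*I*√83/654 ≈ -2.7048e+5 - 1.407*I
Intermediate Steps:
R = -154 + 101/(-35 + I*√83) (R = -154 + 101/(√(-83) - 35) = -154 + 101/(I*√83 - 35) = -154 + 101/(-35 + I*√83) ≈ -156.7 - 0.70348*I)
S(I, k) = 2*I
S(R, -343 - 1*162) + G = 2*(-204967/1308 - 101*I*√83/1308) - 270170 = (-204967/654 - 101*I*√83/654) - 270170 = -176896147/654 - 101*I*√83/654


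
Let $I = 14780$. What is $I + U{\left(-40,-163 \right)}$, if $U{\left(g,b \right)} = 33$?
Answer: $14813$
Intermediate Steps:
$I + U{\left(-40,-163 \right)} = 14780 + 33 = 14813$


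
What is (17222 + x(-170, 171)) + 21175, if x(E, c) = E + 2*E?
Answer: 37887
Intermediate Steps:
x(E, c) = 3*E
(17222 + x(-170, 171)) + 21175 = (17222 + 3*(-170)) + 21175 = (17222 - 510) + 21175 = 16712 + 21175 = 37887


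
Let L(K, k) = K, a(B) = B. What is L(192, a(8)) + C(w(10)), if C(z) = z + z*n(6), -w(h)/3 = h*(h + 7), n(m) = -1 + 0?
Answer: 192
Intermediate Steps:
n(m) = -1
w(h) = -3*h*(7 + h) (w(h) = -3*h*(h + 7) = -3*h*(7 + h))
C(z) = 0 (C(z) = z + z*(-1) = z - z = 0)
L(192, a(8)) + C(w(10)) = 192 + 0 = 192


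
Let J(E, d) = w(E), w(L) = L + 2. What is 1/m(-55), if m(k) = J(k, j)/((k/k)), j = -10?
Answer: -1/53 ≈ -0.018868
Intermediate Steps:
w(L) = 2 + L
J(E, d) = 2 + E
m(k) = 2 + k (m(k) = (2 + k)/((k/k)) = (2 + k)/1 = (2 + k)*1 = 2 + k)
1/m(-55) = 1/(2 - 55) = 1/(-53) = -1/53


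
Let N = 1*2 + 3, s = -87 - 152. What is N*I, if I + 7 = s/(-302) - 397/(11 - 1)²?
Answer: -153697/3020 ≈ -50.893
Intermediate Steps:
s = -239
I = -153697/15100 (I = -7 + (-239/(-302) - 397/(11 - 1)²) = -7 + (-239*(-1/302) - 397/(10²)) = -7 + (239/302 - 397/100) = -7 - 47997/15100 = -153697/15100 ≈ -10.179)
N = 5 (N = 2 + 3 = 5)
N*I = 5*(-153697/15100) = -153697/3020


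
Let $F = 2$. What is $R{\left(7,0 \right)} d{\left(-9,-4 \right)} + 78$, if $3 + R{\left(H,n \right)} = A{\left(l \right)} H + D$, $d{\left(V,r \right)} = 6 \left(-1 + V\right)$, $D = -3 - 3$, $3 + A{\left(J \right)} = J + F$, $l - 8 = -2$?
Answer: $-1482$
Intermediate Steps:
$l = 6$ ($l = 8 - 2 = 6$)
$A{\left(J \right)} = -1 + J$ ($A{\left(J \right)} = -3 + \left(J + 2\right) = -3 + \left(2 + J\right) = -1 + J$)
$D = -6$
$d{\left(V,r \right)} = -6 + 6 V$
$R{\left(H,n \right)} = -9 + 5 H$ ($R{\left(H,n \right)} = -3 + \left(\left(-1 + 6\right) H - 6\right) = -3 + \left(5 H - 6\right) = -3 + \left(-6 + 5 H\right) = -9 + 5 H$)
$R{\left(7,0 \right)} d{\left(-9,-4 \right)} + 78 = \left(-9 + 5 \cdot 7\right) \left(-6 + 6 \left(-9\right)\right) + 78 = \left(-9 + 35\right) \left(-6 - 54\right) + 78 = 26 \left(-60\right) + 78 = -1560 + 78 = -1482$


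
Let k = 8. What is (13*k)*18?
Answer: 1872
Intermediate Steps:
(13*k)*18 = (13*8)*18 = 104*18 = 1872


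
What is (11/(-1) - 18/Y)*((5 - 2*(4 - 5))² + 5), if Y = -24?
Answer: -1107/2 ≈ -553.50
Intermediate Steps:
(11/(-1) - 18/Y)*((5 - 2*(4 - 5))² + 5) = (11/(-1) - 18/(-24))*((5 - 2*(4 - 5))² + 5) = (11*(-1) - 18*(-1/24))*((5 - 2*(-1))² + 5) = (-11 + ¾)*((5 + 2)² + 5) = -41*(7² + 5)/4 = -41*(49 + 5)/4 = -41/4*54 = -1107/2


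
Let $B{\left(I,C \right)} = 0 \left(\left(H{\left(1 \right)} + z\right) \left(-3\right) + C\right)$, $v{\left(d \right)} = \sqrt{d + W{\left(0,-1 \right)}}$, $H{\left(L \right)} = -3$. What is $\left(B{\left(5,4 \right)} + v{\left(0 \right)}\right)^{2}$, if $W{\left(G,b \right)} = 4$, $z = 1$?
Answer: $4$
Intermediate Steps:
$v{\left(d \right)} = \sqrt{4 + d}$ ($v{\left(d \right)} = \sqrt{d + 4} = \sqrt{4 + d}$)
$B{\left(I,C \right)} = 0$ ($B{\left(I,C \right)} = 0 \left(\left(-3 + 1\right) \left(-3\right) + C\right) = 0 \left(\left(-2\right) \left(-3\right) + C\right) = 0 \left(6 + C\right) = 0$)
$\left(B{\left(5,4 \right)} + v{\left(0 \right)}\right)^{2} = \left(0 + \sqrt{4 + 0}\right)^{2} = \left(0 + \sqrt{4}\right)^{2} = \left(0 + 2\right)^{2} = 2^{2} = 4$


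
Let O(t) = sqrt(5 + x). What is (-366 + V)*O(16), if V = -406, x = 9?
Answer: -772*sqrt(14) ≈ -2888.6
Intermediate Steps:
O(t) = sqrt(14) (O(t) = sqrt(5 + 9) = sqrt(14))
(-366 + V)*O(16) = (-366 - 406)*sqrt(14) = -772*sqrt(14)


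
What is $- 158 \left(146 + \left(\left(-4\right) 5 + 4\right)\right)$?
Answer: $-20540$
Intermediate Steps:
$- 158 \left(146 + \left(\left(-4\right) 5 + 4\right)\right) = - 158 \left(146 + \left(-20 + 4\right)\right) = - 158 \left(146 - 16\right) = \left(-158\right) 130 = -20540$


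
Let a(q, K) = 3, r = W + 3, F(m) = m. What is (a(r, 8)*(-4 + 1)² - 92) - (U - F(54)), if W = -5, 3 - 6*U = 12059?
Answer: 5995/3 ≈ 1998.3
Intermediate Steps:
U = -6028/3 (U = ½ - ⅙*12059 = ½ - 12059/6 = -6028/3 ≈ -2009.3)
r = -2 (r = -5 + 3 = -2)
(a(r, 8)*(-4 + 1)² - 92) - (U - F(54)) = (3*(-4 + 1)² - 92) - (-6028/3 - 1*54) = (3*(-3)² - 92) - (-6028/3 - 54) = (3*9 - 92) - 1*(-6190/3) = (27 - 92) + 6190/3 = -65 + 6190/3 = 5995/3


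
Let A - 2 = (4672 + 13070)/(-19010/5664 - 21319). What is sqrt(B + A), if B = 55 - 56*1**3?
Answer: sqrt(612276991922497)/60384913 ≈ 0.40978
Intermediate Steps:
A = 70524482/60384913 (A = 2 + (4672 + 13070)/(-19010/5664 - 21319) = 2 + 17742/(-19010*1/5664 - 21319) = 2 + 17742/(-9505/2832 - 21319) = 2 + 17742/(-60384913/2832) = 2 + 17742*(-2832/60384913) = 2 - 50245344/60384913 = 70524482/60384913 ≈ 1.1679)
B = -1 (B = 55 - 56*1 = 55 - 56 = -1)
sqrt(B + A) = sqrt(-1 + 70524482/60384913) = sqrt(10139569/60384913) = sqrt(612276991922497)/60384913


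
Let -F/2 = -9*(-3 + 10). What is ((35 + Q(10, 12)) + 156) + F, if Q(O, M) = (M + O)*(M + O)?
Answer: 801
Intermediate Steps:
Q(O, M) = (M + O)²
F = 126 (F = -(-18)*(-3 + 10) = -(-18)*7 = -2*(-63) = 126)
((35 + Q(10, 12)) + 156) + F = ((35 + (12 + 10)²) + 156) + 126 = ((35 + 22²) + 156) + 126 = ((35 + 484) + 156) + 126 = (519 + 156) + 126 = 675 + 126 = 801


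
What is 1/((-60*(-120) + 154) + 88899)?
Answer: 1/96253 ≈ 1.0389e-5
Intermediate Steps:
1/((-60*(-120) + 154) + 88899) = 1/((7200 + 154) + 88899) = 1/(7354 + 88899) = 1/96253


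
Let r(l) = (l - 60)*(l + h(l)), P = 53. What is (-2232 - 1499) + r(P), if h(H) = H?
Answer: -4473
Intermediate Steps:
r(l) = 2*l*(-60 + l) (r(l) = (l - 60)*(l + l) = (-60 + l)*(2*l) = 2*l*(-60 + l))
(-2232 - 1499) + r(P) = (-2232 - 1499) + 2*53*(-60 + 53) = -3731 + 2*53*(-7) = -3731 - 742 = -4473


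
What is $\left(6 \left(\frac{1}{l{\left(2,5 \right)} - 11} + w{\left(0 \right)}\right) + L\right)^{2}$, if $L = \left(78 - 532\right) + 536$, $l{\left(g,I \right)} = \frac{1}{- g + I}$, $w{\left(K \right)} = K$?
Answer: $\frac{1697809}{256} \approx 6632.1$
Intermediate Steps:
$l{\left(g,I \right)} = \frac{1}{I - g}$
$L = 82$ ($L = -454 + 536 = 82$)
$\left(6 \left(\frac{1}{l{\left(2,5 \right)} - 11} + w{\left(0 \right)}\right) + L\right)^{2} = \left(6 \left(\frac{1}{\frac{1}{5 - 2} - 11} + 0\right) + 82\right)^{2} = \left(6 \left(\frac{1}{\frac{1}{3} - 11} + 0\right) + 82\right)^{2} = \left(6 \left(\frac{1}{- \frac{32}{3}} + 0\right) + 82\right)^{2} = \left(6 \left(- \frac{3}{32} + 0\right) + 82\right)^{2} = \left(6 \left(- \frac{3}{32}\right) + 82\right)^{2} = \left(- \frac{9}{16} + 82\right)^{2} = \left(\frac{1303}{16}\right)^{2} = \frac{1697809}{256}$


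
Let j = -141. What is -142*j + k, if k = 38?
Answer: 20060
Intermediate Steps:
-142*j + k = -142*(-141) + 38 = 20022 + 38 = 20060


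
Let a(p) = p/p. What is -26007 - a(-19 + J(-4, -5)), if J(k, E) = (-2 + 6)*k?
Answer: -26008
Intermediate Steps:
J(k, E) = 4*k
a(p) = 1
-26007 - a(-19 + J(-4, -5)) = -26007 - 1*1 = -26007 - 1 = -26008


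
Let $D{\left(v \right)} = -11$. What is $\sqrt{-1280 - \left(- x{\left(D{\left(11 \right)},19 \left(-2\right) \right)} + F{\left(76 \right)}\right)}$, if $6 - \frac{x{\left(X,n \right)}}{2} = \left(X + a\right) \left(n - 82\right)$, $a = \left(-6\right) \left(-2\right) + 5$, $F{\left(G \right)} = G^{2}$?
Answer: $2 i \sqrt{1401} \approx 74.86 i$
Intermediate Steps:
$a = 17$ ($a = 12 + 5 = 17$)
$x{\left(X,n \right)} = 12 - 2 \left(-82 + n\right) \left(17 + X\right)$ ($x{\left(X,n \right)} = 12 - 2 \left(X + 17\right) \left(n - 82\right) = 12 - 2 \left(17 + X\right) \left(-82 + n\right) = 12 - 2 \left(-82 + n\right) \left(17 + X\right)$)
$\sqrt{-1280 - \left(- x{\left(D{\left(11 \right)},19 \left(-2\right) \right)} + F{\left(76 \right)}\right)} = \sqrt{-1280 - \left(4780 + 12 \cdot 19 \left(-2\right)\right)} = \sqrt{-1280 - 4324} = \sqrt{-5604} = 2 i \sqrt{1401}$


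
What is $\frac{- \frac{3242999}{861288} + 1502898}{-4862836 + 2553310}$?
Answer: $- \frac{1294424769625}{1989167029488} \approx -0.65074$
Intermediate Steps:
$\frac{- \frac{3242999}{861288} + 1502898}{-4862836 + 2553310} = \frac{\left(-3242999\right) \frac{1}{861288} + 1502898}{-2309526} = \left(- \frac{3242999}{861288} + 1502898\right) \left(- \frac{1}{2309526}\right) = \frac{1294424769625}{861288} \left(- \frac{1}{2309526}\right) = - \frac{1294424769625}{1989167029488}$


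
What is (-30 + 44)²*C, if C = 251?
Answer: 49196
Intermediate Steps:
(-30 + 44)²*C = (-30 + 44)²*251 = 14²*251 = 196*251 = 49196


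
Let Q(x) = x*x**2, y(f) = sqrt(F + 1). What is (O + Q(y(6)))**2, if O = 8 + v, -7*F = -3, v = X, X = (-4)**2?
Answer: 198568/343 + 480*sqrt(70)/49 ≈ 660.87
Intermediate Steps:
X = 16
v = 16
F = 3/7 (F = -1/7*(-3) = 3/7 ≈ 0.42857)
y(f) = sqrt(70)/7 (y(f) = sqrt(3/7 + 1) = sqrt(10/7) = sqrt(70)/7)
O = 24 (O = 8 + 16 = 24)
Q(x) = x**3
(O + Q(y(6)))**2 = (24 + (sqrt(70)/7)**3)**2 = (24 + 10*sqrt(70)/49)**2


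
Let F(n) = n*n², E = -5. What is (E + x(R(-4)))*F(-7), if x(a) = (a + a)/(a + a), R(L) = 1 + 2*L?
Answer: 1372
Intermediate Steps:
F(n) = n³
x(a) = 1 (x(a) = (2*a)/((2*a)) = (2*a)*(1/(2*a)) = 1)
(E + x(R(-4)))*F(-7) = (-5 + 1)*(-7)³ = -4*(-343) = 1372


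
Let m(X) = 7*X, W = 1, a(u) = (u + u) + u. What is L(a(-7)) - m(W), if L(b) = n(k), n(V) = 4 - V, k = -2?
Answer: -1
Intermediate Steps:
a(u) = 3*u (a(u) = 2*u + u = 3*u)
L(b) = 6 (L(b) = 4 - 1*(-2) = 4 + 2 = 6)
L(a(-7)) - m(W) = 6 - 7 = -1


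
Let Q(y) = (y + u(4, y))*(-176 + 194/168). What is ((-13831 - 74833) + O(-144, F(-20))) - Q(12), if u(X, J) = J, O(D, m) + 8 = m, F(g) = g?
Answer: -591470/7 ≈ -84496.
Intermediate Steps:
O(D, m) = -8 + m
Q(y) = -14687*y/42 (Q(y) = (y + y)*(-176 + 194/168) = (2*y)*(-176 + 194*(1/168)) = (2*y)*(-176 + 97/84) = (2*y)*(-14687/84) = -14687*y/42)
((-13831 - 74833) + O(-144, F(-20))) - Q(12) = ((-13831 - 74833) + (-8 - 20)) - (-14687)*12/42 = (-88664 - 28) - 1*(-29374/7) = -88692 + 29374/7 = -591470/7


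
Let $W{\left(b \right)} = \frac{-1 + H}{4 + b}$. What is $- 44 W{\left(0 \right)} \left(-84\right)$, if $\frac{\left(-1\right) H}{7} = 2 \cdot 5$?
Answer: $-65604$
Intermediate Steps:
$H = -70$ ($H = - 7 \cdot 2 \cdot 5 = \left(-7\right) 10 = -70$)
$W{\left(b \right)} = - \frac{71}{4 + b}$ ($W{\left(b \right)} = \frac{-1 - 70}{4 + b} = - \frac{71}{4 + b}$)
$- 44 W{\left(0 \right)} \left(-84\right) = - 44 \left(- \frac{71}{4 + 0}\right) \left(-84\right) = - 44 \left(- \frac{71}{4}\right) \left(-84\right) = - 44 \left(\left(-71\right) \frac{1}{4}\right) \left(-84\right) = \left(-44\right) \left(- \frac{71}{4}\right) \left(-84\right) = 781 \left(-84\right) = -65604$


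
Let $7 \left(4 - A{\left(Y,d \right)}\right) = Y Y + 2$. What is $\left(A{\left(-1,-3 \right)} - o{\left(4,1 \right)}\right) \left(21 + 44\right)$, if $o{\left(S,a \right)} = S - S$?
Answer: $\frac{1625}{7} \approx 232.14$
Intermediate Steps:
$o{\left(S,a \right)} = 0$
$A{\left(Y,d \right)} = \frac{26}{7} - \frac{Y^{2}}{7}$ ($A{\left(Y,d \right)} = 4 - \frac{Y Y + 2}{7} = 4 - \frac{Y^{2} + 2}{7} = 4 - \frac{2 + Y^{2}}{7} = 4 - \left(\frac{2}{7} + \frac{Y^{2}}{7}\right) = \frac{26}{7} - \frac{Y^{2}}{7}$)
$\left(A{\left(-1,-3 \right)} - o{\left(4,1 \right)}\right) \left(21 + 44\right) = \left(\left(\frac{26}{7} - \frac{\left(-1\right)^{2}}{7}\right) - 0\right) \left(21 + 44\right) = \left(\left(\frac{26}{7} - \frac{1}{7}\right) + 0\right) 65 = \left(\frac{25}{7} + 0\right) 65 = \frac{25}{7} \cdot 65 = \frac{1625}{7}$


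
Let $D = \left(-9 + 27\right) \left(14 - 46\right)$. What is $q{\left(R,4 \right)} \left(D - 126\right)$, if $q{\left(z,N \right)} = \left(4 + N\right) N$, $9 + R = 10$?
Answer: $-22464$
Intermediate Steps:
$R = 1$ ($R = -9 + 10 = 1$)
$q{\left(z,N \right)} = N \left(4 + N\right)$
$D = -576$ ($D = 18 \left(-32\right) = -576$)
$q{\left(R,4 \right)} \left(D - 126\right) = 4 \left(4 + 4\right) \left(-576 - 126\right) = 4 \cdot 8 \left(-702\right) = 32 \left(-702\right) = -22464$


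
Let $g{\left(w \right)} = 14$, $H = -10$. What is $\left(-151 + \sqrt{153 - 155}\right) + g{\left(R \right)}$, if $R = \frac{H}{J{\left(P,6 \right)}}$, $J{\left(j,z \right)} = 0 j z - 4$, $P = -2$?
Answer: $-137 + i \sqrt{2} \approx -137.0 + 1.4142 i$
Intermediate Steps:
$J{\left(j,z \right)} = -4$ ($J{\left(j,z \right)} = 0 z - 4 = 0 - 4 = -4$)
$R = \frac{5}{2}$ ($R = - \frac{10}{-4} = \left(-10\right) \left(- \frac{1}{4}\right) = \frac{5}{2} \approx 2.5$)
$\left(-151 + \sqrt{153 - 155}\right) + g{\left(R \right)} = \left(-151 + \sqrt{153 - 155}\right) + 14 = \left(-151 + \sqrt{-2}\right) + 14 = \left(-151 + i \sqrt{2}\right) + 14 = -137 + i \sqrt{2}$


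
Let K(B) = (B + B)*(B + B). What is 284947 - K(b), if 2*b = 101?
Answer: 274746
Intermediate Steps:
b = 101/2 (b = (1/2)*101 = 101/2 ≈ 50.500)
K(B) = 4*B**2 (K(B) = (2*B)*(2*B) = 4*B**2)
284947 - K(b) = 284947 - 4*(101/2)**2 = 284947 - 4*10201/4 = 284947 - 1*10201 = 284947 - 10201 = 274746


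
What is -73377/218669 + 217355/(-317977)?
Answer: -6441908984/6321064783 ≈ -1.0191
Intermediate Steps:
-73377/218669 + 217355/(-317977) = -73377*1/218669 + 217355*(-1/317977) = -73377/218669 - 217355/317977 = -6441908984/6321064783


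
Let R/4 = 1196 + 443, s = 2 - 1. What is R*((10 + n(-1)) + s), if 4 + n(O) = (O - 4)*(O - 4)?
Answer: 209792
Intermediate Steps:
s = 1
n(O) = -4 + (-4 + O)² (n(O) = -4 + (O - 4)*(O - 4) = -4 + (-4 + O)*(-4 + O) = -4 + (-4 + O)²)
R = 6556 (R = 4*(1196 + 443) = 4*1639 = 6556)
R*((10 + n(-1)) + s) = 6556*((10 + (-4 + (-4 - 1)²)) + 1) = 6556*((10 + (-4 + (-5)²)) + 1) = 6556*((10 + (-4 + 25)) + 1) = 6556*((10 + 21) + 1) = 6556*(31 + 1) = 6556*32 = 209792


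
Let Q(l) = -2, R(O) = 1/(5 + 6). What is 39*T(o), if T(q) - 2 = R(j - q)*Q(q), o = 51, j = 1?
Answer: 780/11 ≈ 70.909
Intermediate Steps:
R(O) = 1/11
T(q) = 20/11 (T(q) = 2 + (1/11)*(-2) = 2 - 2/11 = 20/11)
39*T(o) = 39*(20/11) = 780/11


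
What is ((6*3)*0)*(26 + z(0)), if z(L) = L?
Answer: 0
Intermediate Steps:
((6*3)*0)*(26 + z(0)) = ((6*3)*0)*(26 + 0) = (18*0)*26 = 0*26 = 0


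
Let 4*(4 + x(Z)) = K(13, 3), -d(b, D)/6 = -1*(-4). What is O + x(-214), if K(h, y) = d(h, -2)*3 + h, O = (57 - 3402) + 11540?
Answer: 32705/4 ≈ 8176.3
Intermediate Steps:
d(b, D) = -24 (d(b, D) = -(-6)*(-4) = -6*4 = -24)
O = 8195 (O = -3345 + 11540 = 8195)
K(h, y) = -72 + h (K(h, y) = -24*3 + h = -72 + h)
x(Z) = -75/4 (x(Z) = -4 + (-72 + 13)/4 = -4 + (1/4)*(-59) = -4 - 59/4 = -75/4)
O + x(-214) = 8195 - 75/4 = 32705/4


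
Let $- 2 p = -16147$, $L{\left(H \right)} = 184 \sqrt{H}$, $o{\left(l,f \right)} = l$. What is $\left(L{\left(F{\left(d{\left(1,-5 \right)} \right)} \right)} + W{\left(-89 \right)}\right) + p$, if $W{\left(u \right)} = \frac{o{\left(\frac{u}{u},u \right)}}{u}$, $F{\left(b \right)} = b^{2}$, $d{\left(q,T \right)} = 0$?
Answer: $\frac{1437081}{178} \approx 8073.5$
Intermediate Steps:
$W{\left(u \right)} = \frac{1}{u}$ ($W{\left(u \right)} = \frac{u \frac{1}{u}}{u} = 1 \frac{1}{u} = \frac{1}{u}$)
$p = \frac{16147}{2}$ ($p = \left(- \frac{1}{2}\right) \left(-16147\right) = \frac{16147}{2} \approx 8073.5$)
$\left(L{\left(F{\left(d{\left(1,-5 \right)} \right)} \right)} + W{\left(-89 \right)}\right) + p = \left(184 \sqrt{0^{2}} + \frac{1}{-89}\right) + \frac{16147}{2} = \left(184 \sqrt{0} - \frac{1}{89}\right) + \frac{16147}{2} = \left(184 \cdot 0 - \frac{1}{89}\right) + \frac{16147}{2} = \left(0 - \frac{1}{89}\right) + \frac{16147}{2} = - \frac{1}{89} + \frac{16147}{2} = \frac{1437081}{178}$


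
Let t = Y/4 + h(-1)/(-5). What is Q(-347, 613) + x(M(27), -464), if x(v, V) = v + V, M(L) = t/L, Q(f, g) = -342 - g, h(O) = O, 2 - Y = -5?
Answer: -255407/180 ≈ -1418.9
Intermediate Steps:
Y = 7 (Y = 2 - 1*(-5) = 2 + 5 = 7)
t = 39/20 (t = 7/4 - 1/(-5) = 7*(¼) - 1*(-⅕) = 7/4 + ⅕ = 39/20 ≈ 1.9500)
M(L) = 39/(20*L)
x(v, V) = V + v
Q(-347, 613) + x(M(27), -464) = (-342 - 1*613) + (-464 + (39/20)/27) = (-342 - 613) + (-464 + (39/20)*(1/27)) = -955 + (-464 + 13/180) = -955 - 83507/180 = -255407/180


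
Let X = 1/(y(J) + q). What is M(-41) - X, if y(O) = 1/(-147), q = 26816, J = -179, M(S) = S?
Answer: -161620138/3941951 ≈ -41.000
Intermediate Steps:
y(O) = -1/147
X = 147/3941951 (X = 1/(-1/147 + 26816) = 1/(3941951/147) = 147/3941951 ≈ 3.7291e-5)
M(-41) - X = -41 - 1*147/3941951 = -41 - 147/3941951 = -161620138/3941951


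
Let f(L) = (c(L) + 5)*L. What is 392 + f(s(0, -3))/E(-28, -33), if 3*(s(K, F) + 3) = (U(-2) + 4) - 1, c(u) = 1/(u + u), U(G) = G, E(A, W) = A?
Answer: 9419/24 ≈ 392.46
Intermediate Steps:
c(u) = 1/(2*u)
s(K, F) = -8/3 (s(K, F) = -3 + ((-2 + 4) - 1)/3 = -3 + (2 - 1)/3 = -3 + (⅓)*1 = -3 + ⅓ = -8/3)
f(L) = L*(5 + 1/(2*L)) (f(L) = (1/(2*L) + 5)*L = (5 + 1/(2*L))*L = L*(5 + 1/(2*L)))
392 + f(s(0, -3))/E(-28, -33) = 392 + (½ + 5*(-8/3))/(-28) = 392 + (½ - 40/3)*(-1/28) = 392 - 77/6*(-1/28) = 392 + 11/24 = 9419/24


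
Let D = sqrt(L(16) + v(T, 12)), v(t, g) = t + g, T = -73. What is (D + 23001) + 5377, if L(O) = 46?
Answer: 28378 + I*sqrt(15) ≈ 28378.0 + 3.873*I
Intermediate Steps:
v(t, g) = g + t
D = I*sqrt(15) (D = sqrt(46 + (12 - 73)) = sqrt(46 - 61) = sqrt(-15) = I*sqrt(15) ≈ 3.873*I)
(D + 23001) + 5377 = (I*sqrt(15) + 23001) + 5377 = (23001 + I*sqrt(15)) + 5377 = 28378 + I*sqrt(15)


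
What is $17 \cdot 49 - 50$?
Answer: $783$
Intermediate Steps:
$17 \cdot 49 - 50 = 833 - 50 = 783$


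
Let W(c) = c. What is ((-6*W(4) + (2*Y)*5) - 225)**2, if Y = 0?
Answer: 62001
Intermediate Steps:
((-6*W(4) + (2*Y)*5) - 225)**2 = ((-6*4 + (2*0)*5) - 225)**2 = ((-24 + 0*5) - 225)**2 = ((-24 + 0) - 225)**2 = (-24 - 225)**2 = (-249)**2 = 62001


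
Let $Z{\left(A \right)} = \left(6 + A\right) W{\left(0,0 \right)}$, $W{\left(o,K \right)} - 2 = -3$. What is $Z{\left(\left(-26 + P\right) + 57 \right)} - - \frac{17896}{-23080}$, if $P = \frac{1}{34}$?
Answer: $- \frac{3708273}{98090} \approx -37.805$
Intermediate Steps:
$W{\left(o,K \right)} = -1$ ($W{\left(o,K \right)} = 2 - 3 = -1$)
$P = \frac{1}{34} \approx 0.029412$
$Z{\left(A \right)} = -6 - A$ ($Z{\left(A \right)} = \left(6 + A\right) \left(-1\right) = -6 - A$)
$Z{\left(\left(-26 + P\right) + 57 \right)} - - \frac{17896}{-23080} = \left(-6 - \left(\left(-26 + \frac{1}{34}\right) + 57\right)\right) - - \frac{17896}{-23080} = \left(-6 - \left(- \frac{883}{34} + 57\right)\right) - \left(-17896\right) \left(- \frac{1}{23080}\right) = \left(-6 - \frac{1055}{34}\right) - \frac{2237}{2885} = - \frac{1259}{34} - \frac{2237}{2885} = - \frac{3708273}{98090}$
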